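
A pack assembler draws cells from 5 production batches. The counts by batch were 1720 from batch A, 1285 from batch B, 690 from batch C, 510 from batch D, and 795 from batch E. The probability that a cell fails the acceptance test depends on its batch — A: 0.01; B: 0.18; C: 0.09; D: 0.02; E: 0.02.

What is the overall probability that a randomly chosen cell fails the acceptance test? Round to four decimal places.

0.0673

Total: 1720 + 1285 + 690 + 510 + 795 = 5000.
P(A) = 1720/5000 = 0.344. P(B) = 1285/5000 = 0.257. P(C) = 690/5000 = 0.138. P(D) = 510/5000 = 0.102. P(E) = 795/5000 = 0.159.
P(F) = P(F|A)·P(A) + P(F|B)·P(B) + P(F|C)·P(C) + P(F|D)·P(D) + P(F|E)·P(E)
      = 0.01·0.344 + 0.18·0.257 + 0.09·0.138 + 0.02·0.102 + 0.02·0.159
      = 0.00344 + 0.04626 + 0.01242 + 0.00204 + 0.00318 = 0.06734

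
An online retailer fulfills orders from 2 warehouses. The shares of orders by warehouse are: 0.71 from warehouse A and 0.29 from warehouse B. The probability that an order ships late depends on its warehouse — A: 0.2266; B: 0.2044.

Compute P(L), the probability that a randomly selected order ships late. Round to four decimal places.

P(L) ≈ 0.2202

P(L) = P(L|A)·P(A) + P(L|B)·P(B)
      = 0.2266·0.71 + 0.2044·0.29
      = 0.160886 + 0.059276 = 0.220162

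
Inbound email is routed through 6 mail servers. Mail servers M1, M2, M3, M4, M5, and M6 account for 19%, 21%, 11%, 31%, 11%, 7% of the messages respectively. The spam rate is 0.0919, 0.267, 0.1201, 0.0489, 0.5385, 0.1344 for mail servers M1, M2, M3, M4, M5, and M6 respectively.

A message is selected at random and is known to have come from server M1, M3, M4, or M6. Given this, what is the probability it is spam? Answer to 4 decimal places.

Let J = {M1, M3, M4, M6}.
P(J) = 0.19 + 0.11 + 0.31 + 0.07 = 0.68.
P(S ∩ J) = 0.0919·0.19 + 0.1201·0.11 + 0.0489·0.31 + 0.1344·0.07 = 0.017461 + 0.013211 + 0.015159 + 0.009408 = 0.055239.
P(S | J) = 0.055239 / 0.68 = 0.081234…

P(S|J) ≈ 0.0812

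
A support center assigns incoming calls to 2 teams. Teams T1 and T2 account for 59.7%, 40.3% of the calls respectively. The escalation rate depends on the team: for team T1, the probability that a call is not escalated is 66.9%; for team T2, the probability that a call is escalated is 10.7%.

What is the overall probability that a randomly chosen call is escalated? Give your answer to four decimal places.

0.2407

P(E|T1) = 1 − 0.669 = 0.331.
P(E) = P(E|T1)·P(T1) + P(E|T2)·P(T2)
      = 0.331·0.597 + 0.107·0.403
      = 0.197607 + 0.043121 = 0.240728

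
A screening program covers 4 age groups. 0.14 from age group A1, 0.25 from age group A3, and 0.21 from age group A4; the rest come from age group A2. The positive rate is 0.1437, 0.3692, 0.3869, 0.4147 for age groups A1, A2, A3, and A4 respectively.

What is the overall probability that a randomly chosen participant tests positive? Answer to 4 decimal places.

P(T) ≈ 0.3516

P(A2) = 1 − (0.14 + 0.25 + 0.21) = 0.4.
P(T) = P(T|A1)·P(A1) + P(T|A2)·P(A2) + P(T|A3)·P(A3) + P(T|A4)·P(A4)
      = 0.1437·0.14 + 0.3692·0.4 + 0.3869·0.25 + 0.4147·0.21
      = 0.020118 + 0.14768 + 0.096725 + 0.087087 = 0.35161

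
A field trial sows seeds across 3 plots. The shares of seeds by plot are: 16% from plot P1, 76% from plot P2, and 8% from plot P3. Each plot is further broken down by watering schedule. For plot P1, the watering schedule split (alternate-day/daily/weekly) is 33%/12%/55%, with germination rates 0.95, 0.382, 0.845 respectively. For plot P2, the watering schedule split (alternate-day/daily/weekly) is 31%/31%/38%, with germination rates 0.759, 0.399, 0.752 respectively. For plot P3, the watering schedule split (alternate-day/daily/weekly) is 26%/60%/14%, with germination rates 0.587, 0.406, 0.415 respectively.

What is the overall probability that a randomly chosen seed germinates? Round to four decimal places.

P(G) ≈ 0.6582

P(G|P1) = 0.33·0.95 + 0.12·0.382 + 0.55·0.845 = 0.3135 + 0.04584 + 0.46475 = 0.82409
P(G|P2) = 0.31·0.759 + 0.31·0.399 + 0.38·0.752 = 0.23529 + 0.12369 + 0.28576 = 0.64474
P(G|P3) = 0.26·0.587 + 0.6·0.406 + 0.14·0.415 = 0.15262 + 0.2436 + 0.0581 = 0.45432
Then overall,
P(G) = 0.16·0.82409 + 0.76·0.64474 + 0.08·0.45432
      = 0.1318544 + 0.4900024 + 0.0363456 = 0.6582024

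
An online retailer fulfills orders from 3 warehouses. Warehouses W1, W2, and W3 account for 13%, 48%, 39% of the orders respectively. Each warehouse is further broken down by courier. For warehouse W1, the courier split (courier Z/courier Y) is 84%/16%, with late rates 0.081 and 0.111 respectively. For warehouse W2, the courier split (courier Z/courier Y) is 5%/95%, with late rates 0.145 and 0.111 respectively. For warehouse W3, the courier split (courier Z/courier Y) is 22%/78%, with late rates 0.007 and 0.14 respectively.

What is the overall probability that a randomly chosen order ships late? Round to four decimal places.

P(L|W1) = 0.84·0.081 + 0.16·0.111 = 0.06804 + 0.01776 = 0.0858
P(L|W2) = 0.05·0.145 + 0.95·0.111 = 0.00725 + 0.10545 = 0.1127
P(L|W3) = 0.22·0.007 + 0.78·0.14 = 0.00154 + 0.1092 = 0.11074
By total probability over the outer partition,
P(L) = 0.13·0.0858 + 0.48·0.1127 + 0.39·0.11074
      = 0.011154 + 0.054096 + 0.0431886 = 0.1084386

P(L) ≈ 0.1084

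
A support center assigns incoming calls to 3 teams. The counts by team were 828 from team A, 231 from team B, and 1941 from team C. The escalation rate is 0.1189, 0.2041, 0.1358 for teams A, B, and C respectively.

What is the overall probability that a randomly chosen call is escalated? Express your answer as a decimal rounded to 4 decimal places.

0.1364

Total: 828 + 231 + 1941 = 3000.
P(A) = 828/3000 = 0.276. P(B) = 231/3000 = 0.077. P(C) = 1941/3000 = 0.647.
Summing over the partition,
P(E) = P(E|A)·P(A) + P(E|B)·P(B) + P(E|C)·P(C)
      = 0.1189·0.276 + 0.2041·0.077 + 0.1358·0.647
      = 0.0328164 + 0.0157157 + 0.0878626 = 0.1363947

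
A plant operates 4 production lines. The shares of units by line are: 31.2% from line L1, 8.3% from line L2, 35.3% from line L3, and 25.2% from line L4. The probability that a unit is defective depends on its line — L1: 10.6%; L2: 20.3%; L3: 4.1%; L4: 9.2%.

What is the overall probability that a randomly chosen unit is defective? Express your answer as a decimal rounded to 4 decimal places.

P(D) = P(D|L1)·P(L1) + P(D|L2)·P(L2) + P(D|L3)·P(L3) + P(D|L4)·P(L4)
      = 0.106·0.312 + 0.203·0.083 + 0.041·0.353 + 0.092·0.252
      = 0.033072 + 0.016849 + 0.014473 + 0.023184 = 0.087578

P(D) ≈ 0.0876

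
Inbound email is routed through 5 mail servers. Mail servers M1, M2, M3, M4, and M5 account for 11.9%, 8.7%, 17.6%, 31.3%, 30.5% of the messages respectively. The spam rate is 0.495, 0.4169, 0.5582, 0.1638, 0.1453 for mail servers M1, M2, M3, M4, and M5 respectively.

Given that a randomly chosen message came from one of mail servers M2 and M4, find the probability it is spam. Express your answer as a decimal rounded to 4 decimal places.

0.2188

Let J = {M2, M4}.
P(J) = 0.087 + 0.313 = 0.4.
P(S ∩ J) = 0.4169·0.087 + 0.1638·0.313 = 0.0362703 + 0.0512694 = 0.0875397.
P(S | J) = 0.0875397 / 0.4 = 0.218849…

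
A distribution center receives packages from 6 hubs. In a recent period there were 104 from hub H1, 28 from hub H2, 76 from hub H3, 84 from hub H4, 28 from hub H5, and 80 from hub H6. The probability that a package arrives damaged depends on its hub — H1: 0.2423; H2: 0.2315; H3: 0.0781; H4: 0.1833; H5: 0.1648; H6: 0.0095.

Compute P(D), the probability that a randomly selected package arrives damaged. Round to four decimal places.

P(D) ≈ 0.1460

Total: 104 + 28 + 76 + 84 + 28 + 80 = 400.
P(H1) = 104/400 = 0.26. P(H2) = 28/400 = 0.07. P(H3) = 76/400 = 0.19. P(H4) = 84/400 = 0.21. P(H5) = 28/400 = 0.07. P(H6) = 80/400 = 0.2.
Using total probability over the partition,
P(D) = P(D|H1)·P(H1) + P(D|H2)·P(H2) + P(D|H3)·P(H3) + P(D|H4)·P(H4) + P(D|H5)·P(H5) + P(D|H6)·P(H6)
      = 0.2423·0.26 + 0.2315·0.07 + 0.0781·0.19 + 0.1833·0.21 + 0.1648·0.07 + 0.0095·0.2
      = 0.062998 + 0.016205 + 0.014839 + 0.038493 + 0.011536 + 0.0019 = 0.145971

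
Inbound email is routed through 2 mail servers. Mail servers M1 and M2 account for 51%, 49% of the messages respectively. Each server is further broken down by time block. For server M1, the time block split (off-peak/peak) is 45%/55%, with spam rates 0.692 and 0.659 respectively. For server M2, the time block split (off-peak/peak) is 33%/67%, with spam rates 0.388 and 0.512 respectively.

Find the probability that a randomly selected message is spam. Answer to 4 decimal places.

P(S|M1) = 0.45·0.692 + 0.55·0.659 = 0.3114 + 0.36245 = 0.67385
P(S|M2) = 0.33·0.388 + 0.67·0.512 = 0.12804 + 0.34304 = 0.47108
Then overall,
P(S) = 0.51·0.67385 + 0.49·0.47108
      = 0.3436635 + 0.2308292 = 0.5744927

0.5745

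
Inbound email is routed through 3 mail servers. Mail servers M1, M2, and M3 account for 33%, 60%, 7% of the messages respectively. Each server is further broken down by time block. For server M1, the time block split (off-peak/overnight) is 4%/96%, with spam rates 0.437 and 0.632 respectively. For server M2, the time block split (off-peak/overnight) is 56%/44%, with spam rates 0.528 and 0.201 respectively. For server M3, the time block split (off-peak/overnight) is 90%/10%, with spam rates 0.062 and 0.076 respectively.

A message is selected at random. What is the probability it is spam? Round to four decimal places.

P(S|M1) = 0.04·0.437 + 0.96·0.632 = 0.01748 + 0.60672 = 0.6242
P(S|M2) = 0.56·0.528 + 0.44·0.201 = 0.29568 + 0.08844 = 0.38412
P(S|M3) = 0.9·0.062 + 0.1·0.076 = 0.0558 + 0.0076 = 0.0634
By total probability over the outer partition,
P(S) = 0.33·0.6242 + 0.6·0.38412 + 0.07·0.0634
      = 0.205986 + 0.230472 + 0.004438 = 0.440896

0.4409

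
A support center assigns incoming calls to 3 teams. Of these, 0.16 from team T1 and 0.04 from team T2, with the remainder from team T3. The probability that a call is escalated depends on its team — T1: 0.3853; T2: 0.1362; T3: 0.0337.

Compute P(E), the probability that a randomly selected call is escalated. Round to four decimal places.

P(T3) = 1 − (0.16 + 0.04) = 0.8.
P(E) = P(E|T1)·P(T1) + P(E|T2)·P(T2) + P(E|T3)·P(T3)
      = 0.3853·0.16 + 0.1362·0.04 + 0.0337·0.8
      = 0.061648 + 0.005448 + 0.02696 = 0.094056

P(E) ≈ 0.0941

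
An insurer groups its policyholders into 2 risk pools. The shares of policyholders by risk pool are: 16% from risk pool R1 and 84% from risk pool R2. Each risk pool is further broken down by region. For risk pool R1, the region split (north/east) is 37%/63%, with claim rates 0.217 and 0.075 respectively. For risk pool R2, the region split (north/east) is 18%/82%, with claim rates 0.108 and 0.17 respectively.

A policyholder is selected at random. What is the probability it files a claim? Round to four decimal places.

P(C|R1) = 0.37·0.217 + 0.63·0.075 = 0.08029 + 0.04725 = 0.12754
P(C|R2) = 0.18·0.108 + 0.82·0.17 = 0.01944 + 0.1394 = 0.15884
Then overall,
P(C) = 0.16·0.12754 + 0.84·0.15884
      = 0.0204064 + 0.1334256 = 0.153832

0.1538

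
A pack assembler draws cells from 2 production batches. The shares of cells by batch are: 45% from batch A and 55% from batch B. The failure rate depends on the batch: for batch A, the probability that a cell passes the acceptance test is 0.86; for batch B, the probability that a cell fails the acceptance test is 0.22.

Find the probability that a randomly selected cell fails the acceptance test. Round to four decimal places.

P(F|A) = 1 − 0.86 = 0.14.
P(F) = P(F|A)·P(A) + P(F|B)·P(B)
      = 0.14·0.45 + 0.22·0.55
      = 0.063 + 0.121 = 0.184

P(F) ≈ 0.1840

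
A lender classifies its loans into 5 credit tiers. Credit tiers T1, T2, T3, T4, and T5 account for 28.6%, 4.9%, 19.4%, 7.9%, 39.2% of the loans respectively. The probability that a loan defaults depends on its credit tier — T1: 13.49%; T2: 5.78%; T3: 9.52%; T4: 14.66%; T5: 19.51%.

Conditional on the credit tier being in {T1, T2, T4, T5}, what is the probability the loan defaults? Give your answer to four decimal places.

0.1606

Let S = {T1, T2, T4, T5}.
P(S) = 0.286 + 0.049 + 0.079 + 0.392 = 0.806.
P(D ∩ S) = 0.1349·0.286 + 0.0578·0.049 + 0.1466·0.079 + 0.1951·0.392 = 0.0385814 + 0.0028322 + 0.0115814 + 0.0764792 = 0.1294742.
P(D | S) = 0.1294742 / 0.806 = 0.160638…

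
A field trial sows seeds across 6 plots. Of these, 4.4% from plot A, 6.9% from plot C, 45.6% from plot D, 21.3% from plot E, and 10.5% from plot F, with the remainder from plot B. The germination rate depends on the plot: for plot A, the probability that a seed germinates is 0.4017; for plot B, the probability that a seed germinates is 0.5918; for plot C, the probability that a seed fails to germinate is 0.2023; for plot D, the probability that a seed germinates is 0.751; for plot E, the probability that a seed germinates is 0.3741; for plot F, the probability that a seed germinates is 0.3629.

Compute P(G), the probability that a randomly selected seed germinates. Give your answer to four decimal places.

P(B) = 1 − (0.044 + 0.069 + 0.456 + 0.213 + 0.105) = 0.113.
P(G|C) = 1 − 0.2023 = 0.7977.
P(G) = P(G|A)·P(A) + P(G|B)·P(B) + P(G|C)·P(C) + P(G|D)·P(D) + P(G|E)·P(E) + P(G|F)·P(F)
      = 0.4017·0.044 + 0.5918·0.113 + 0.7977·0.069 + 0.751·0.456 + 0.3741·0.213 + 0.3629·0.105
      = 0.0176748 + 0.0668734 + 0.0550413 + 0.342456 + 0.0796833 + 0.0381045 = 0.5998333

P(G) ≈ 0.5998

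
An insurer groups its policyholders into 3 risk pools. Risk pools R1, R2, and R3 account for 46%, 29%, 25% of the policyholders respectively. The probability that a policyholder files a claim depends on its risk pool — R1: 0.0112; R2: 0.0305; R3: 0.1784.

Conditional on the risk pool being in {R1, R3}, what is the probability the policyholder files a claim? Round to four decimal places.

P(C|S) ≈ 0.0701

Let S = {R1, R3}.
P(S) = 0.46 + 0.25 = 0.71.
P(C ∩ S) = 0.0112·0.46 + 0.1784·0.25 = 0.005152 + 0.0446 = 0.049752.
P(C | S) = 0.049752 / 0.71 = 0.070073…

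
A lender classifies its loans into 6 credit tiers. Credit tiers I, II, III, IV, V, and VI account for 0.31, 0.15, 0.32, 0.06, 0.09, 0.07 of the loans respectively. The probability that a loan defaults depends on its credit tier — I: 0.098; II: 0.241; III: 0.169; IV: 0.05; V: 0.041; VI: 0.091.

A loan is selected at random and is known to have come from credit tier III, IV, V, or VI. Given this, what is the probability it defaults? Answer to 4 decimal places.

Let S = {III, IV, V, VI}.
P(S) = 0.32 + 0.06 + 0.09 + 0.07 = 0.54.
P(D ∩ S) = 0.169·0.32 + 0.05·0.06 + 0.041·0.09 + 0.091·0.07 = 0.05408 + 0.003 + 0.00369 + 0.00637 = 0.06714.
P(D | S) = 0.06714 / 0.54 = 0.124333…

0.1243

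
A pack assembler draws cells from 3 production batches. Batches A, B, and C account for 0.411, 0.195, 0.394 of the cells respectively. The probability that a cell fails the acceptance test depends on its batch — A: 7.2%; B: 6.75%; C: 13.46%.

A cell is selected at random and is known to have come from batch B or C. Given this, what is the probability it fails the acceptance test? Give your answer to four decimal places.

P(F|S) ≈ 0.1124

Let S = {B, C}.
P(S) = 0.195 + 0.394 = 0.589.
P(F ∩ S) = 0.0675·0.195 + 0.1346·0.394 = 0.0131625 + 0.0530324 = 0.0661949.
P(F | S) = 0.0661949 / 0.589 = 0.112385…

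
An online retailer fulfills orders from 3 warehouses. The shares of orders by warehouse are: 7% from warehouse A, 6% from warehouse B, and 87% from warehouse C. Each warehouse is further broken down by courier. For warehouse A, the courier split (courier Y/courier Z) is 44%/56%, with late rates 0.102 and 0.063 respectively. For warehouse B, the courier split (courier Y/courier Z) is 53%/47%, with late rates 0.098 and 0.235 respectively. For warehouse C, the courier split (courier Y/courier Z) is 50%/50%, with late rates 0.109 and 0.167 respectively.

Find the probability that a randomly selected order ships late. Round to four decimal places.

P(L|A) = 0.44·0.102 + 0.56·0.063 = 0.04488 + 0.03528 = 0.08016
P(L|B) = 0.53·0.098 + 0.47·0.235 = 0.05194 + 0.11045 = 0.16239
P(L|C) = 0.5·0.109 + 0.5·0.167 = 0.0545 + 0.0835 = 0.138
By total probability over the outer partition,
P(L) = 0.07·0.08016 + 0.06·0.16239 + 0.87·0.138
      = 0.0056112 + 0.0097434 + 0.12006 = 0.1354146

0.1354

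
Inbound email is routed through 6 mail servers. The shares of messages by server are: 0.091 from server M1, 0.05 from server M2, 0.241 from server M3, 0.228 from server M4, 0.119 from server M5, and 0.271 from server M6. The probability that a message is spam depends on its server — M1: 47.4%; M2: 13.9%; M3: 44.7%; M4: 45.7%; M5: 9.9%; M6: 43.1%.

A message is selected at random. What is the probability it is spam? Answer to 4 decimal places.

P(S) = P(S|M1)·P(M1) + P(S|M2)·P(M2) + P(S|M3)·P(M3) + P(S|M4)·P(M4) + P(S|M5)·P(M5) + P(S|M6)·P(M6)
      = 0.474·0.091 + 0.139·0.05 + 0.447·0.241 + 0.457·0.228 + 0.099·0.119 + 0.431·0.271
      = 0.043134 + 0.00695 + 0.107727 + 0.104196 + 0.011781 + 0.116801 = 0.390589

P(S) ≈ 0.3906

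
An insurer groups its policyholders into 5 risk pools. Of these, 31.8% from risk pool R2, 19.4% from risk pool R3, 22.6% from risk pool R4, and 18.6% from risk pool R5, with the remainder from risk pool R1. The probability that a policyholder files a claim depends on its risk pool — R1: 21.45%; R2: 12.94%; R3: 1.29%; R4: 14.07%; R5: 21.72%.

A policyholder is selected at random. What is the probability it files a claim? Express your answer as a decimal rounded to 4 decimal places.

P(R1) = 1 − (0.318 + 0.194 + 0.226 + 0.186) = 0.076.
P(C) = P(C|R1)·P(R1) + P(C|R2)·P(R2) + P(C|R3)·P(R3) + P(C|R4)·P(R4) + P(C|R5)·P(R5)
      = 0.2145·0.076 + 0.1294·0.318 + 0.0129·0.194 + 0.1407·0.226 + 0.2172·0.186
      = 0.016302 + 0.0411492 + 0.0025026 + 0.0317982 + 0.0403992 = 0.1321512

0.1322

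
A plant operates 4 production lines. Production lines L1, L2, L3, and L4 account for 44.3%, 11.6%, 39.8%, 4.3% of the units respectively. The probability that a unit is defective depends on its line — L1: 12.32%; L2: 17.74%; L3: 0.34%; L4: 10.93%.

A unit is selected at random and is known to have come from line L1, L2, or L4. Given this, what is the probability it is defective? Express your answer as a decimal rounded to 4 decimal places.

Let S = {L1, L2, L4}.
P(S) = 0.443 + 0.116 + 0.043 = 0.602.
P(D ∩ S) = 0.1232·0.443 + 0.1774·0.116 + 0.1093·0.043 = 0.0545776 + 0.0205784 + 0.0046999 = 0.0798559.
P(D | S) = 0.0798559 / 0.602 = 0.132651…

P(D|S) ≈ 0.1327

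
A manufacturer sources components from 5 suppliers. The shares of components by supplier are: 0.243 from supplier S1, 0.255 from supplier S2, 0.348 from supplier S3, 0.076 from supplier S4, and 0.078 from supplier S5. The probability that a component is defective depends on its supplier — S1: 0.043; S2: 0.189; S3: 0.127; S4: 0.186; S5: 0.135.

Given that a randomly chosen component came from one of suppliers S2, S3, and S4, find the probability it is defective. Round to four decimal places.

Let S = {S2, S3, S4}.
P(S) = 0.255 + 0.348 + 0.076 = 0.679.
P(D ∩ S) = 0.189·0.255 + 0.127·0.348 + 0.186·0.076 = 0.048195 + 0.044196 + 0.014136 = 0.106527.
P(D | S) = 0.106527 / 0.679 = 0.156888…

0.1569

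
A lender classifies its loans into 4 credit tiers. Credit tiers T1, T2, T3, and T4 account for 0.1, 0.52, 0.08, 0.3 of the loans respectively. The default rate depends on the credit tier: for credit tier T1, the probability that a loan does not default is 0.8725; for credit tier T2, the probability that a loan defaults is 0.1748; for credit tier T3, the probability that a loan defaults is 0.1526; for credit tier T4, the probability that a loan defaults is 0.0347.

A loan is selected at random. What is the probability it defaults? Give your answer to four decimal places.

P(D) ≈ 0.1263

P(D|T1) = 1 − 0.8725 = 0.1275.
P(D) = P(D|T1)·P(T1) + P(D|T2)·P(T2) + P(D|T3)·P(T3) + P(D|T4)·P(T4)
      = 0.1275·0.1 + 0.1748·0.52 + 0.1526·0.08 + 0.0347·0.3
      = 0.01275 + 0.090896 + 0.012208 + 0.01041 = 0.126264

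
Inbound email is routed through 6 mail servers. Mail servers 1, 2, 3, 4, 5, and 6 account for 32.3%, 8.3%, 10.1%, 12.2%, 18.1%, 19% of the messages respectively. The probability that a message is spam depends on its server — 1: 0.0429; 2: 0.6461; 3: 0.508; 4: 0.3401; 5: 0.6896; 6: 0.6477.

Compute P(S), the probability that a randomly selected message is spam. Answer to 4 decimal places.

P(S) = P(S|1)·P(1) + P(S|2)·P(2) + P(S|3)·P(3) + P(S|4)·P(4) + P(S|5)·P(5) + P(S|6)·P(6)
      = 0.0429·0.323 + 0.6461·0.083 + 0.508·0.101 + 0.3401·0.122 + 0.6896·0.181 + 0.6477·0.19
      = 0.0138567 + 0.0536263 + 0.051308 + 0.0414922 + 0.1248176 + 0.123063 = 0.4081638

P(S) ≈ 0.4082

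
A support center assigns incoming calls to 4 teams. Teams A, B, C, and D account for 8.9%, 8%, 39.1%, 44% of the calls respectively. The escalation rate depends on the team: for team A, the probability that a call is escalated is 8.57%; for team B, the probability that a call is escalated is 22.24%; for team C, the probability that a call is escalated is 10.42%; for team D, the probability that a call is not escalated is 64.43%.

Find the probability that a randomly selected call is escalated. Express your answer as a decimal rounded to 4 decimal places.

P(E|D) = 1 − 0.6443 = 0.3557.
P(E) = P(E|A)·P(A) + P(E|B)·P(B) + P(E|C)·P(C) + P(E|D)·P(D)
      = 0.0857·0.089 + 0.2224·0.08 + 0.1042·0.391 + 0.3557·0.44
      = 0.0076273 + 0.017792 + 0.0407422 + 0.156508 = 0.2226695

P(E) ≈ 0.2227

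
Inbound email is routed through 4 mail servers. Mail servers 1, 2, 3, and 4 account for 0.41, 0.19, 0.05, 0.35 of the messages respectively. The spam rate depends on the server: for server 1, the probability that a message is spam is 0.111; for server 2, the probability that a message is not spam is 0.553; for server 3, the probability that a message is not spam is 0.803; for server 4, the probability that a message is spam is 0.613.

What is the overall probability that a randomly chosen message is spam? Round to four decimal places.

P(S|2) = 1 − 0.553 = 0.447.
P(S|3) = 1 − 0.803 = 0.197.
Summing over the partition,
P(S) = P(S|1)·P(1) + P(S|2)·P(2) + P(S|3)·P(3) + P(S|4)·P(4)
      = 0.111·0.41 + 0.447·0.19 + 0.197·0.05 + 0.613·0.35
      = 0.04551 + 0.08493 + 0.00985 + 0.21455 = 0.35484

P(S) ≈ 0.3548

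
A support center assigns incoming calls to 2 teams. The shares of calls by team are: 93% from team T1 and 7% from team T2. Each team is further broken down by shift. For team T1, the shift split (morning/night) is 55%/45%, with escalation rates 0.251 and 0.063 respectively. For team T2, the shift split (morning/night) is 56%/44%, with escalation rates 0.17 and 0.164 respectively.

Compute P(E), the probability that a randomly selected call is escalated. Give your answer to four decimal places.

P(E|T1) = 0.55·0.251 + 0.45·0.063 = 0.13805 + 0.02835 = 0.1664
P(E|T2) = 0.56·0.17 + 0.44·0.164 = 0.0952 + 0.07216 = 0.16736
Then overall,
P(E) = 0.93·0.1664 + 0.07·0.16736
      = 0.154752 + 0.0117152 = 0.1664672

P(E) ≈ 0.1665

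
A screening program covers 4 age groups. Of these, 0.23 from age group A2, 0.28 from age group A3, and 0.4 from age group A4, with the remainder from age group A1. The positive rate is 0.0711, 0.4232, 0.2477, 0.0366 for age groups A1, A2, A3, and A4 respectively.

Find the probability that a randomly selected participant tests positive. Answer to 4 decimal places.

P(T) ≈ 0.1877

P(A1) = 1 − (0.23 + 0.28 + 0.4) = 0.09.
Using total probability over the partition,
P(T) = P(T|A1)·P(A1) + P(T|A2)·P(A2) + P(T|A3)·P(A3) + P(T|A4)·P(A4)
      = 0.0711·0.09 + 0.4232·0.23 + 0.2477·0.28 + 0.0366·0.4
      = 0.006399 + 0.097336 + 0.069356 + 0.01464 = 0.187731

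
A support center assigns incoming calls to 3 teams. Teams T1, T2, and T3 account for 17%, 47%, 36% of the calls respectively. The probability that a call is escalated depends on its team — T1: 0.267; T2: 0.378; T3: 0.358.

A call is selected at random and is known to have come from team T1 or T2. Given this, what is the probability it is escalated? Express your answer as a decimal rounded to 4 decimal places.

Let S = {T1, T2}.
P(S) = 0.17 + 0.47 = 0.64.
P(E ∩ S) = 0.267·0.17 + 0.378·0.47 = 0.04539 + 0.17766 = 0.22305.
P(E | S) = 0.22305 / 0.64 = 0.348516…

0.3485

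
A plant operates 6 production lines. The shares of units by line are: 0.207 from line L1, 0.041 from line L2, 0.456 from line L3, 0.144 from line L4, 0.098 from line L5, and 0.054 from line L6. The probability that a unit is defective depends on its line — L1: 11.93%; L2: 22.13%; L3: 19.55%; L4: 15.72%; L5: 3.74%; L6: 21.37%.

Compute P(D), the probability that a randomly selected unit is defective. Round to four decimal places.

P(D) = P(D|L1)·P(L1) + P(D|L2)·P(L2) + P(D|L3)·P(L3) + P(D|L4)·P(L4) + P(D|L5)·P(L5) + P(D|L6)·P(L6)
      = 0.1193·0.207 + 0.2213·0.041 + 0.1955·0.456 + 0.1572·0.144 + 0.0374·0.098 + 0.2137·0.054
      = 0.0246951 + 0.0090733 + 0.089148 + 0.0226368 + 0.0036652 + 0.0115398 = 0.1607582

0.1608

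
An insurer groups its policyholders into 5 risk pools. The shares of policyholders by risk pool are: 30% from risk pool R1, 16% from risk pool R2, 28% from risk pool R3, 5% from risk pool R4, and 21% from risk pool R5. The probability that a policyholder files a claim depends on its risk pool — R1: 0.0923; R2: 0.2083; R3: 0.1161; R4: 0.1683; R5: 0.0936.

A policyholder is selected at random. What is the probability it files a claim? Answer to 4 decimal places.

P(C) = P(C|R1)·P(R1) + P(C|R2)·P(R2) + P(C|R3)·P(R3) + P(C|R4)·P(R4) + P(C|R5)·P(R5)
      = 0.0923·0.3 + 0.2083·0.16 + 0.1161·0.28 + 0.1683·0.05 + 0.0936·0.21
      = 0.02769 + 0.033328 + 0.032508 + 0.008415 + 0.019656 = 0.121597

0.1216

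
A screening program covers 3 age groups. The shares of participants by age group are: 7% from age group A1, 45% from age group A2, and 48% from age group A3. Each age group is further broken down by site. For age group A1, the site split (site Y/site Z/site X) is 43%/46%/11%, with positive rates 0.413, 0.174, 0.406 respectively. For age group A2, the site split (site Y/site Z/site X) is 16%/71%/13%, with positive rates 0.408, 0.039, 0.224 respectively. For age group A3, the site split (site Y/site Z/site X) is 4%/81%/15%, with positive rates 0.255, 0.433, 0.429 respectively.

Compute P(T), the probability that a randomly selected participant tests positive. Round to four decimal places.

P(T|A1) = 0.43·0.413 + 0.46·0.174 + 0.11·0.406 = 0.17759 + 0.08004 + 0.04466 = 0.30229
P(T|A2) = 0.16·0.408 + 0.71·0.039 + 0.13·0.224 = 0.06528 + 0.02769 + 0.02912 = 0.12209
P(T|A3) = 0.04·0.255 + 0.81·0.433 + 0.15·0.429 = 0.0102 + 0.35073 + 0.06435 = 0.42528
Then overall,
P(T) = 0.07·0.30229 + 0.45·0.12209 + 0.48·0.42528
      = 0.0211603 + 0.0549405 + 0.2041344 = 0.2802352

P(T) ≈ 0.2802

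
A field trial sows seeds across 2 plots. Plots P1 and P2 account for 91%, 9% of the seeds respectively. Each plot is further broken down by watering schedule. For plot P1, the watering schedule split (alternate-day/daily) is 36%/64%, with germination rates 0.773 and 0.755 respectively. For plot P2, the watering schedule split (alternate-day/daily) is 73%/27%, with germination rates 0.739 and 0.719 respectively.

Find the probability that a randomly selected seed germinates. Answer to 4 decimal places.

0.7590

P(G|P1) = 0.36·0.773 + 0.64·0.755 = 0.27828 + 0.4832 = 0.76148
P(G|P2) = 0.73·0.739 + 0.27·0.719 = 0.53947 + 0.19413 = 0.7336
Then overall,
P(G) = 0.91·0.76148 + 0.09·0.7336
      = 0.6929468 + 0.066024 = 0.7589708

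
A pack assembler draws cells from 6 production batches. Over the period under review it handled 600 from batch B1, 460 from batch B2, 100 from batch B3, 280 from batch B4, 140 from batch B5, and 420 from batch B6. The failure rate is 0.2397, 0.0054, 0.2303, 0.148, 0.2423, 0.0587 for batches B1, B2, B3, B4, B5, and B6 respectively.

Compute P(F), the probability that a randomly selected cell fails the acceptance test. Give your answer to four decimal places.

P(F) ≈ 0.1347

Total: 600 + 460 + 100 + 280 + 140 + 420 = 2000.
P(B1) = 600/2000 = 0.3. P(B2) = 460/2000 = 0.23. P(B3) = 100/2000 = 0.05. P(B4) = 280/2000 = 0.14. P(B5) = 140/2000 = 0.07. P(B6) = 420/2000 = 0.21.
By the law of total probability,
P(F) = P(F|B1)·P(B1) + P(F|B2)·P(B2) + P(F|B3)·P(B3) + P(F|B4)·P(B4) + P(F|B5)·P(B5) + P(F|B6)·P(B6)
      = 0.2397·0.3 + 0.0054·0.23 + 0.2303·0.05 + 0.148·0.14 + 0.2423·0.07 + 0.0587·0.21
      = 0.07191 + 0.001242 + 0.011515 + 0.02072 + 0.016961 + 0.012327 = 0.134675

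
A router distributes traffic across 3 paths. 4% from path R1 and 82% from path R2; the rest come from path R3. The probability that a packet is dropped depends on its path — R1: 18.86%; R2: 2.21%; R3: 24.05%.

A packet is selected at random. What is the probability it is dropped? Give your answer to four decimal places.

P(L) ≈ 0.0593

P(R3) = 1 − (0.04 + 0.82) = 0.14.
P(L) = P(L|R1)·P(R1) + P(L|R2)·P(R2) + P(L|R3)·P(R3)
      = 0.1886·0.04 + 0.0221·0.82 + 0.2405·0.14
      = 0.007544 + 0.018122 + 0.03367 = 0.059336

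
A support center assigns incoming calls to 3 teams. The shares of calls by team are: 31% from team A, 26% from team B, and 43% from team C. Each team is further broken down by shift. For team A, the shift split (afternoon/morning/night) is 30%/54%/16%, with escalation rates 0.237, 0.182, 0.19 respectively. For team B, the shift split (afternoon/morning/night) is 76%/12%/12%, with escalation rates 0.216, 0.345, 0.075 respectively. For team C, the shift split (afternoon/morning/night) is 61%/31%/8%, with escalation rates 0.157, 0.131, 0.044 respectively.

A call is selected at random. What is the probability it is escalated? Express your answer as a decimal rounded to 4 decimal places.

P(E) ≈ 0.1779

P(E|A) = 0.3·0.237 + 0.54·0.182 + 0.16·0.19 = 0.0711 + 0.09828 + 0.0304 = 0.19978
P(E|B) = 0.76·0.216 + 0.12·0.345 + 0.12·0.075 = 0.16416 + 0.0414 + 0.009 = 0.21456
P(E|C) = 0.61·0.157 + 0.31·0.131 + 0.08·0.044 = 0.09577 + 0.04061 + 0.00352 = 0.1399
Then overall,
P(E) = 0.31·0.19978 + 0.26·0.21456 + 0.43·0.1399
      = 0.0619318 + 0.0557856 + 0.060157 = 0.1778744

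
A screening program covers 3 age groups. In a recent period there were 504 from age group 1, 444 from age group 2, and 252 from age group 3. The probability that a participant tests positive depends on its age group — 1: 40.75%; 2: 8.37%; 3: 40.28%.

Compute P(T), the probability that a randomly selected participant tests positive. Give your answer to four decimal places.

Total: 504 + 444 + 252 = 1200.
P(1) = 504/1200 = 0.42. P(2) = 444/1200 = 0.37. P(3) = 252/1200 = 0.21.
By the law of total probability,
P(T) = P(T|1)·P(1) + P(T|2)·P(2) + P(T|3)·P(3)
      = 0.4075·0.42 + 0.0837·0.37 + 0.4028·0.21
      = 0.17115 + 0.030969 + 0.084588 = 0.286707

0.2867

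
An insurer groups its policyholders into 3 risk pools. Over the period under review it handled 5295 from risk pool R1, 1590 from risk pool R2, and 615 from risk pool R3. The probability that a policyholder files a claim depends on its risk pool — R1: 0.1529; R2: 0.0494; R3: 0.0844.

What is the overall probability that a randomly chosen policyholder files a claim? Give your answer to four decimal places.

0.1253

Total: 5295 + 1590 + 615 = 7500.
P(R1) = 5295/7500 = 0.706. P(R2) = 1590/7500 = 0.212. P(R3) = 615/7500 = 0.082.
By the law of total probability,
P(C) = P(C|R1)·P(R1) + P(C|R2)·P(R2) + P(C|R3)·P(R3)
      = 0.1529·0.706 + 0.0494·0.212 + 0.0844·0.082
      = 0.1079474 + 0.0104728 + 0.0069208 = 0.125341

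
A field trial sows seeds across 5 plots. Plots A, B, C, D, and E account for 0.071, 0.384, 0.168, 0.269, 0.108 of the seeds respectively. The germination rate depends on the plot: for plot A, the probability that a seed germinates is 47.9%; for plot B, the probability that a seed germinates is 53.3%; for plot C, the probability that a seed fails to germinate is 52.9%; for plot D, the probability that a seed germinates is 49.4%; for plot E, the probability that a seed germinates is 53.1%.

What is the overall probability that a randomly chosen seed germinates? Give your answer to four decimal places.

0.5080

P(G|C) = 1 − 0.529 = 0.471.
P(G) = P(G|A)·P(A) + P(G|B)·P(B) + P(G|C)·P(C) + P(G|D)·P(D) + P(G|E)·P(E)
      = 0.479·0.071 + 0.533·0.384 + 0.471·0.168 + 0.494·0.269 + 0.531·0.108
      = 0.034009 + 0.204672 + 0.079128 + 0.132886 + 0.057348 = 0.508043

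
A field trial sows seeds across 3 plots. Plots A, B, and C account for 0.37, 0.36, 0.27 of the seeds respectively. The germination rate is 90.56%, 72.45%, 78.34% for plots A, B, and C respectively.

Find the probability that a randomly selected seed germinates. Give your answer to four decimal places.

P(G) = P(G|A)·P(A) + P(G|B)·P(B) + P(G|C)·P(C)
      = 0.9056·0.37 + 0.7245·0.36 + 0.7834·0.27
      = 0.335072 + 0.26082 + 0.211518 = 0.80741

P(G) ≈ 0.8074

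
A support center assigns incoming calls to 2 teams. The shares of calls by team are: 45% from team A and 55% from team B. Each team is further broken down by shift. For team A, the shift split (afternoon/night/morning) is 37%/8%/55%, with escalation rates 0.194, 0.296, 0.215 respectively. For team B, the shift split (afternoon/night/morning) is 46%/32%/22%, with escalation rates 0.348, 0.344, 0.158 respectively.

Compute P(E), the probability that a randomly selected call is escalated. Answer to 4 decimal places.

P(E|A) = 0.37·0.194 + 0.08·0.296 + 0.55·0.215 = 0.07178 + 0.02368 + 0.11825 = 0.21371
P(E|B) = 0.46·0.348 + 0.32·0.344 + 0.22·0.158 = 0.16008 + 0.11008 + 0.03476 = 0.30492
Then overall,
P(E) = 0.45·0.21371 + 0.55·0.30492
      = 0.0961695 + 0.167706 = 0.2638755

P(E) ≈ 0.2639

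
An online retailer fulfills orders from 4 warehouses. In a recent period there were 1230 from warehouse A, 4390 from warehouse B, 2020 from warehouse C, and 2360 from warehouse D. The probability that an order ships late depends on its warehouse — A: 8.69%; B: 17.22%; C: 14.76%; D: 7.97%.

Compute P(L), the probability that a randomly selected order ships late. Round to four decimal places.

0.1349

Total: 1230 + 4390 + 2020 + 2360 = 10000.
P(A) = 1230/10000 = 0.123. P(B) = 4390/10000 = 0.439. P(C) = 2020/10000 = 0.202. P(D) = 2360/10000 = 0.236.
P(L) = P(L|A)·P(A) + P(L|B)·P(B) + P(L|C)·P(C) + P(L|D)·P(D)
      = 0.0869·0.123 + 0.1722·0.439 + 0.1476·0.202 + 0.0797·0.236
      = 0.0106887 + 0.0755958 + 0.0298152 + 0.0188092 = 0.1349089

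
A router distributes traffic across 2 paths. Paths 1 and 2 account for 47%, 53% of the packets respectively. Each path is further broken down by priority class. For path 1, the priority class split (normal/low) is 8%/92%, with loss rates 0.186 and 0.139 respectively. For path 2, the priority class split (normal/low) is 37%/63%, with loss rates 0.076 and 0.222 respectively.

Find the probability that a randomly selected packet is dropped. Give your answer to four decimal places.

P(L) ≈ 0.1561

P(L|1) = 0.08·0.186 + 0.92·0.139 = 0.01488 + 0.12788 = 0.14276
P(L|2) = 0.37·0.076 + 0.63·0.222 = 0.02812 + 0.13986 = 0.16798
By total probability over the outer partition,
P(L) = 0.47·0.14276 + 0.53·0.16798
      = 0.0670972 + 0.0890294 = 0.1561266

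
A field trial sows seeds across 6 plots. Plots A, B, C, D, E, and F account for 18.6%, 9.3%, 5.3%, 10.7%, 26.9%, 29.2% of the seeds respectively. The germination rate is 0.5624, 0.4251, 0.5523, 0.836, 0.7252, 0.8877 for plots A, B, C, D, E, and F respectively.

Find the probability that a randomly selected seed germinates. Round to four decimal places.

P(G) = P(G|A)·P(A) + P(G|B)·P(B) + P(G|C)·P(C) + P(G|D)·P(D) + P(G|E)·P(E) + P(G|F)·P(F)
      = 0.5624·0.186 + 0.4251·0.093 + 0.5523·0.053 + 0.836·0.107 + 0.7252·0.269 + 0.8877·0.292
      = 0.1046064 + 0.0395343 + 0.0292719 + 0.089452 + 0.1950788 + 0.2592084 = 0.7171518

0.7172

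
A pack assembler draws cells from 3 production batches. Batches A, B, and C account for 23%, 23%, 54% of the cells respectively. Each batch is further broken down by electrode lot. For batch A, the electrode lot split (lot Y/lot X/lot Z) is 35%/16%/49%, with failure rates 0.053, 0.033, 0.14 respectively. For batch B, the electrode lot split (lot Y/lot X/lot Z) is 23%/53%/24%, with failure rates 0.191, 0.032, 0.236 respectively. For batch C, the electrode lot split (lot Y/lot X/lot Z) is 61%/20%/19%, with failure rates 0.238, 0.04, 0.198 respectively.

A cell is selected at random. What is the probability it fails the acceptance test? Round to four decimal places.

P(F|A) = 0.35·0.053 + 0.16·0.033 + 0.49·0.14 = 0.01855 + 0.00528 + 0.0686 = 0.09243
P(F|B) = 0.23·0.191 + 0.53·0.032 + 0.24·0.236 = 0.04393 + 0.01696 + 0.05664 = 0.11753
P(F|C) = 0.61·0.238 + 0.2·0.04 + 0.19·0.198 = 0.14518 + 0.008 + 0.03762 = 0.1908
By total probability over the outer partition,
P(F) = 0.23·0.09243 + 0.23·0.11753 + 0.54·0.1908
      = 0.0212589 + 0.0270319 + 0.103032 = 0.1513228

0.1513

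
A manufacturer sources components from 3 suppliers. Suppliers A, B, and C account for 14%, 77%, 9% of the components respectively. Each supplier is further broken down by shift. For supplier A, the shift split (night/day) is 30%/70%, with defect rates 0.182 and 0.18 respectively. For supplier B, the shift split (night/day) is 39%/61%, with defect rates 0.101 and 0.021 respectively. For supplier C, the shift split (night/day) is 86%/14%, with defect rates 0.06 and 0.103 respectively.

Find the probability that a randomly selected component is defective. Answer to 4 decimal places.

P(D|A) = 0.3·0.182 + 0.7·0.18 = 0.0546 + 0.126 = 0.1806
P(D|B) = 0.39·0.101 + 0.61·0.021 = 0.03939 + 0.01281 = 0.0522
P(D|C) = 0.86·0.06 + 0.14·0.103 = 0.0516 + 0.01442 = 0.06602
Then overall,
P(D) = 0.14·0.1806 + 0.77·0.0522 + 0.09·0.06602
      = 0.025284 + 0.040194 + 0.0059418 = 0.0714198

0.0714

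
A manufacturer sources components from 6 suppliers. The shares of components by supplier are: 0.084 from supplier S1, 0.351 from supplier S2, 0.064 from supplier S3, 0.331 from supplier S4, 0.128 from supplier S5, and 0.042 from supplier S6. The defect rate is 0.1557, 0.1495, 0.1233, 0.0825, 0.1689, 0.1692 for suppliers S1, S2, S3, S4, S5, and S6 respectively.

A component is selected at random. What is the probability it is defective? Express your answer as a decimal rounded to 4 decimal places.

P(D) ≈ 0.1295

By the law of total probability,
P(D) = P(D|S1)·P(S1) + P(D|S2)·P(S2) + P(D|S3)·P(S3) + P(D|S4)·P(S4) + P(D|S5)·P(S5) + P(D|S6)·P(S6)
      = 0.1557·0.084 + 0.1495·0.351 + 0.1233·0.064 + 0.0825·0.331 + 0.1689·0.128 + 0.1692·0.042
      = 0.0130788 + 0.0524745 + 0.0078912 + 0.0273075 + 0.0216192 + 0.0071064 = 0.1294776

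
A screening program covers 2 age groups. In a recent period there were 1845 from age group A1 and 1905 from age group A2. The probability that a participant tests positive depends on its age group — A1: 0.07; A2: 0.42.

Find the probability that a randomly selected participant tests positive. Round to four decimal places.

P(T) ≈ 0.2478

Total: 1845 + 1905 = 3750.
P(A1) = 1845/3750 = 0.492. P(A2) = 1905/3750 = 0.508.
P(T) = P(T|A1)·P(A1) + P(T|A2)·P(A2)
      = 0.07·0.492 + 0.42·0.508
      = 0.03444 + 0.21336 = 0.2478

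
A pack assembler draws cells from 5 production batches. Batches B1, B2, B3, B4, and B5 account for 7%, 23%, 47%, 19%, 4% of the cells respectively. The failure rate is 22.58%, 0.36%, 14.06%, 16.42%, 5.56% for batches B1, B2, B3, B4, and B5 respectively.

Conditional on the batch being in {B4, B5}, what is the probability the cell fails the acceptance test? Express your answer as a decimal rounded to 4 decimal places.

Let S = {B4, B5}.
P(S) = 0.19 + 0.04 = 0.23.
P(F ∩ S) = 0.1642·0.19 + 0.0556·0.04 = 0.031198 + 0.002224 = 0.033422.
P(F | S) = 0.033422 / 0.23 = 0.145313…

0.1453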